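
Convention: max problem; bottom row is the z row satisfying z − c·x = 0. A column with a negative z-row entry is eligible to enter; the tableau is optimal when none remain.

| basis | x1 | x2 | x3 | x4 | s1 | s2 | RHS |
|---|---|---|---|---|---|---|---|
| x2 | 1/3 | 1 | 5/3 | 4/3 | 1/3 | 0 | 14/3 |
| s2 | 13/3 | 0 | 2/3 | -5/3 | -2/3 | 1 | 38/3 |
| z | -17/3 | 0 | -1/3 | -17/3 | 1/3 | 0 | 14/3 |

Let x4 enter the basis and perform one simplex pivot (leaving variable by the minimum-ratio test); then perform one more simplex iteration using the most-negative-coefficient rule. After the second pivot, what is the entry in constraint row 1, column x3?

21/19

Ratio test on column x4 — row 1: (14/3)/(4/3) = 7/2; row 2: entry -5/3 ≤ 0. Minimum is 7/2 at row 1 (x2 leaves); pivot element 4/3.
Divide row 1 by 4/3; eliminate column x4 from the other rows.
Second iteration: most negative z-row entry is -17/4 in column x1, so x1 enters.
Ratio test on column x1 — row 1: (7/2)/(1/4) = 14; row 2: (37/2)/(19/4) = 74/19. Minimum is 74/19 at row 2 (s2 leaves); pivot element 19/4.
Divide row 2 by 19/4; eliminate column x1 from the other rows.
After both pivots, the entry at constraint row 1, column x3 is 21/19.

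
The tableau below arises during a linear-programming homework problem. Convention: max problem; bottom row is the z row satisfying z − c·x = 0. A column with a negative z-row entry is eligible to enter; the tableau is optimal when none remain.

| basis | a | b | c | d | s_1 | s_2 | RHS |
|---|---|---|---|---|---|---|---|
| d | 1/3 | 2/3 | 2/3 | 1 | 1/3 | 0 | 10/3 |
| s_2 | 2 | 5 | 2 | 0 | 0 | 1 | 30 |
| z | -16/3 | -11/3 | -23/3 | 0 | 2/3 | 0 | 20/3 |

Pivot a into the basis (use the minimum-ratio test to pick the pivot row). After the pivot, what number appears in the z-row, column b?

Ratio test on column a — row 1: (10/3)/(1/3) = 10; row 2: 30/2 = 15. Minimum is 10 at row 1 (d leaves); pivot element 1/3.
Divide row 1 by 1/3; eliminate column a from the other rows.
z-row update in column b: -11/3 − (-16/3)·2 = 7.

7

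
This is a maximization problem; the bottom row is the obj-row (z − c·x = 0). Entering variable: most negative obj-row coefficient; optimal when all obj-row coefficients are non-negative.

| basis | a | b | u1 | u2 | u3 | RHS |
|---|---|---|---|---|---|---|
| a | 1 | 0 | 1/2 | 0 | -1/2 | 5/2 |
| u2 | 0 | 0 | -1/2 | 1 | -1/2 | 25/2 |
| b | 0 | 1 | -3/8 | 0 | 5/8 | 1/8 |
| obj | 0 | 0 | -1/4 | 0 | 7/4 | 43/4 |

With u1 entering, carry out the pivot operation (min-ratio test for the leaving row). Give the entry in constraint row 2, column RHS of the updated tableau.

15

Ratio test on column u1 — row 1: (5/2)/(1/2) = 5; row 2: entry -1/2 ≤ 0; row 3: entry -3/8 ≤ 0. Minimum is 5 at row 1 (a leaves); pivot element 1/2.
Divide row 1 by 1/2; eliminate column u1 from the other rows.
Row 2 update in column RHS: 25/2 − (-1/2)·5 = 15.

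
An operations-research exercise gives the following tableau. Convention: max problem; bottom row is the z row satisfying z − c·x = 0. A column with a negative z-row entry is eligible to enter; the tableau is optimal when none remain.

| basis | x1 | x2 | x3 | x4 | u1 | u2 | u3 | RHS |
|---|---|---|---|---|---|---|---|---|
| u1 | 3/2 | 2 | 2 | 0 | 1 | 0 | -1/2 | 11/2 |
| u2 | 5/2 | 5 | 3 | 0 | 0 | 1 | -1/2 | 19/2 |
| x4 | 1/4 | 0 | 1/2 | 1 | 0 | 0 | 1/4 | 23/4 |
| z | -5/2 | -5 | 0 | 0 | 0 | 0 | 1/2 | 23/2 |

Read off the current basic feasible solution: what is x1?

0

x1 is not in the basis, so in the current basic feasible solution x1 = 0.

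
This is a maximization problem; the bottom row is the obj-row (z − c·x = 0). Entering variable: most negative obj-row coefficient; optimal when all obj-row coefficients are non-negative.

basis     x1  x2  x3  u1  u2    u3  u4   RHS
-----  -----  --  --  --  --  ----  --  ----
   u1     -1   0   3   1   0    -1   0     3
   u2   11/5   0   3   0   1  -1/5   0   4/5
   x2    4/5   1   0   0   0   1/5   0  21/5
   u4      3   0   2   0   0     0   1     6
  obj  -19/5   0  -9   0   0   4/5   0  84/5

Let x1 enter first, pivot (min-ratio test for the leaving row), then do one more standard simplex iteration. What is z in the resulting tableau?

Ratio test on column x1 — row 1: entry -1 ≤ 0; row 2: (4/5)/(11/5) = 4/11; row 3: (21/5)/(4/5) = 21/4; row 4: 6/3 = 2. Minimum is 4/11 at row 2 (u2 leaves); pivot element 11/5.
Pivot on row 2; the obj-row RHS becomes 84/5 − (-19/5)·(4/11) = 200/11.
Next entering variable (most negative obj-row entry -42/11): x3.
Ratio test on column x3 — row 1: (37/11)/(48/11) = 37/48; row 2: (4/11)/(15/11) = 4/15; row 3: entry -12/11 ≤ 0; row 4: entry -23/11 ≤ 0. Minimum is 4/15 at row 2 (x1 leaves); pivot element 15/11.
After the second pivot the obj-row RHS is 200/11 − (-42/11)·(4/15) = 96/5.

96/5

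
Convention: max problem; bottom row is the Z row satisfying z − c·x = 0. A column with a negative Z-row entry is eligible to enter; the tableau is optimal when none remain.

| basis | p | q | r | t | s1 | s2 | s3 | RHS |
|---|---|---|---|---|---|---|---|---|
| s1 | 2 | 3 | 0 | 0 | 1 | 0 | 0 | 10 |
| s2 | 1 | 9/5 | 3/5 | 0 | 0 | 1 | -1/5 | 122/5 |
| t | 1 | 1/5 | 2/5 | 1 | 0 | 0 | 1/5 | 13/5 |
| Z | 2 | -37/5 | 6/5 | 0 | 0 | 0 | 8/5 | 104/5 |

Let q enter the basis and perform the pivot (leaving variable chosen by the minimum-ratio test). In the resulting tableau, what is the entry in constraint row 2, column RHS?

92/5

Ratio test on column q — row 1: 10/3 = 10/3; row 2: (122/5)/(9/5) = 122/9; row 3: (13/5)/(1/5) = 13. Minimum is 10/3 at row 1 (s1 leaves); pivot element 3.
Divide row 1 by 3; eliminate column q from the other rows.
Row 2 update in column RHS: 122/5 − (9/5)·(10/3) = 92/5.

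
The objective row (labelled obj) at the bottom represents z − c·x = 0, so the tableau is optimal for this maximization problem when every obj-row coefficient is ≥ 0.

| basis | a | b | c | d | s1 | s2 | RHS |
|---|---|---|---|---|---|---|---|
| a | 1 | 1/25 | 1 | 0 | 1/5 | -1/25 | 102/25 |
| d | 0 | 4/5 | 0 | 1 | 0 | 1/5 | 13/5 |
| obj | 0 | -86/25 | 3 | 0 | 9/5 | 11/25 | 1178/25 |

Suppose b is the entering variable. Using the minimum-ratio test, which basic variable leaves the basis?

d

Column b entries and ratios — a: (102/25)/(1/25) = 102; d: (13/5)/(4/5) = 13/4.
Smallest ratio is 13/4 in the row of d, so d leaves.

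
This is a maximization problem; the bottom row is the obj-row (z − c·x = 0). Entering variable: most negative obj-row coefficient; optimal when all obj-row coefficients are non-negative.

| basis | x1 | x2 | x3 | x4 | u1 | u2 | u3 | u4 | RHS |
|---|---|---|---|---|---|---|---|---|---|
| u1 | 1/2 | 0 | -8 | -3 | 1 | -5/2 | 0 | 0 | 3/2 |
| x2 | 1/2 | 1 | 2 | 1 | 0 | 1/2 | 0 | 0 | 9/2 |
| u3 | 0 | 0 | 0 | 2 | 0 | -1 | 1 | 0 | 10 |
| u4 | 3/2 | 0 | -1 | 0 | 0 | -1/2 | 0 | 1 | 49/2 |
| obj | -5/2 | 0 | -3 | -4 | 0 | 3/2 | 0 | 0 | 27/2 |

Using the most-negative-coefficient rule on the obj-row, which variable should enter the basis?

Negative obj-row entries: x1: -5/2, x3: -3, x4: -4.
The most negative is -4 in column x4, so x4 enters.

x4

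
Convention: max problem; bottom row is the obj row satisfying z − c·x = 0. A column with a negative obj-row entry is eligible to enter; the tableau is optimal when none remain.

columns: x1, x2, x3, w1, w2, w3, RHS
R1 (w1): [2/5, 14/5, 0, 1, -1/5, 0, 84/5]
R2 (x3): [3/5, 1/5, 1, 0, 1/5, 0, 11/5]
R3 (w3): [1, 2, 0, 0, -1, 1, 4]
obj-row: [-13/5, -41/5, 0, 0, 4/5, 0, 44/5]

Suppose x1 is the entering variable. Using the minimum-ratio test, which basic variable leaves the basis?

Column x1 entries and ratios — w1: (84/5)/(2/5) = 42; x3: (11/5)/(3/5) = 11/3; w3: 4/1 = 4.
Smallest ratio is 11/3 in the row of x3, so x3 leaves.

x3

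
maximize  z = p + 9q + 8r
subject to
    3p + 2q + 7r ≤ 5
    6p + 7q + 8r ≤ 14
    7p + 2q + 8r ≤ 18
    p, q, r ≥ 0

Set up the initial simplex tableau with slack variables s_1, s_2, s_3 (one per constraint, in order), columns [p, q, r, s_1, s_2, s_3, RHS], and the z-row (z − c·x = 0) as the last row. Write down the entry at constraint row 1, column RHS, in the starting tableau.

The RHS of constraint 1 is b_1 = 5.

5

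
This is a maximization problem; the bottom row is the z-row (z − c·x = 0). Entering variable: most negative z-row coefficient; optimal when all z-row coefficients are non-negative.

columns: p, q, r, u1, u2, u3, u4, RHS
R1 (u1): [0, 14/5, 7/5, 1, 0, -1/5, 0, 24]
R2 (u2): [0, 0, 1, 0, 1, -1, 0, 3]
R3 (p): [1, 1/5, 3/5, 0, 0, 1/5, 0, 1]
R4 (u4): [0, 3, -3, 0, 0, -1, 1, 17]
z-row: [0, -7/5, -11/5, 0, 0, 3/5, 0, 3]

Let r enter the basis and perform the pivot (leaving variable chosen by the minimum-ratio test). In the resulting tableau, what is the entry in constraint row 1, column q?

Ratio test on column r — row 1: 24/(7/5) = 120/7; row 2: 3/1 = 3; row 3: 1/(3/5) = 5/3; row 4: entry -3 ≤ 0. Minimum is 5/3 at row 3 (p leaves); pivot element 3/5.
Divide row 3 by 3/5; eliminate column r from the other rows.
Row 1 update in column q: 14/5 − (7/5)·(1/3) = 7/3.

7/3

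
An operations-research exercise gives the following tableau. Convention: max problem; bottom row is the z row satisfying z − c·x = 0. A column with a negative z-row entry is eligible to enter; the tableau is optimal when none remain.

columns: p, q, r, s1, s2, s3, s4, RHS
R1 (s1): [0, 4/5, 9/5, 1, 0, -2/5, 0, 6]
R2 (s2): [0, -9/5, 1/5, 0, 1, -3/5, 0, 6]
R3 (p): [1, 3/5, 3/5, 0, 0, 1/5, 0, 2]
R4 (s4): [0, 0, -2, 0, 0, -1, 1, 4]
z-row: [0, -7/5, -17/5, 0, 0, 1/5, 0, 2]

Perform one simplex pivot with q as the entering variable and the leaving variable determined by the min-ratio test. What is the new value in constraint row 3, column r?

1

Ratio test on column q — row 1: 6/(4/5) = 15/2; row 2: entry -9/5 ≤ 0; row 3: 2/(3/5) = 10/3; row 4: entry 0 ≤ 0. Minimum is 10/3 at row 3 (p leaves); pivot element 3/5.
Divide row 3 by 3/5; eliminate column q from the other rows.
In the new row 3, the r entry is the old entry divided by the pivot: (3/5)/(3/5) = 1.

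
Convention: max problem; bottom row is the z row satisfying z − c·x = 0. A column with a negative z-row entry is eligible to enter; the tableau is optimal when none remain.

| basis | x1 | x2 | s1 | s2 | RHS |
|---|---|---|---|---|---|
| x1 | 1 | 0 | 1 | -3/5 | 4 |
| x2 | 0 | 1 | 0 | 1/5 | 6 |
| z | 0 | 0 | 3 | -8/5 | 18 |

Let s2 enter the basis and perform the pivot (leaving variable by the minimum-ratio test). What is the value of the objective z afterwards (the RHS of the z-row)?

66

Ratio test on column s2 — row 1: entry -3/5 ≤ 0; row 2: 6/(1/5) = 30. Minimum is 30 at row 2 (x2 leaves); pivot element 1/5.
Pivot on row 2; the z-row RHS becomes 18 − (-8/5)·30 = 66.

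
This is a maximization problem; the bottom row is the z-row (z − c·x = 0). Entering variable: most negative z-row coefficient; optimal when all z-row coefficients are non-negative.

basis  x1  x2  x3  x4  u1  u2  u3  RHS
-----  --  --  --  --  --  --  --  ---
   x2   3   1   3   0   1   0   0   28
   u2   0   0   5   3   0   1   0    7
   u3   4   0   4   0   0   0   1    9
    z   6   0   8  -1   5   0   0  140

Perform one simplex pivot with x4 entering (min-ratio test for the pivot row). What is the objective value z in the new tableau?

Ratio test on column x4 — row 1: entry 0 ≤ 0; row 2: 7/3 = 7/3; row 3: entry 0 ≤ 0. Minimum is 7/3 at row 2 (u2 leaves); pivot element 3.
Pivot on row 2; the z-row RHS becomes 140 − (-1)·(7/3) = 427/3.

427/3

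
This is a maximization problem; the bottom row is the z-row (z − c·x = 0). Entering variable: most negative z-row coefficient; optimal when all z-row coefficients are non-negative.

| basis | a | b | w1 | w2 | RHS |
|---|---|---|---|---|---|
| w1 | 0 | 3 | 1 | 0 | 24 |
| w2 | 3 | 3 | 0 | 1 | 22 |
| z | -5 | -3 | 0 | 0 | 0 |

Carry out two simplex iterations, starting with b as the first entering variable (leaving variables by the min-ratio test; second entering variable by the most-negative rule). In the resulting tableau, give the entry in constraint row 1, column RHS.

Ratio test on column b — row 1: 24/3 = 8; row 2: 22/3 = 22/3. Minimum is 22/3 at row 2 (w2 leaves); pivot element 3.
Divide row 2 by 3; eliminate column b from the other rows.
Second iteration: most negative z-row entry is -2 in column a, so a enters.
Ratio test on column a — row 1: entry -3 ≤ 0; row 2: (22/3)/1 = 22/3. Minimum is 22/3 at row 2 (b leaves); pivot element 1.
Divide row 2 by 1; eliminate column a from the other rows.
After both pivots, the entry at constraint row 1, column RHS is 24.

24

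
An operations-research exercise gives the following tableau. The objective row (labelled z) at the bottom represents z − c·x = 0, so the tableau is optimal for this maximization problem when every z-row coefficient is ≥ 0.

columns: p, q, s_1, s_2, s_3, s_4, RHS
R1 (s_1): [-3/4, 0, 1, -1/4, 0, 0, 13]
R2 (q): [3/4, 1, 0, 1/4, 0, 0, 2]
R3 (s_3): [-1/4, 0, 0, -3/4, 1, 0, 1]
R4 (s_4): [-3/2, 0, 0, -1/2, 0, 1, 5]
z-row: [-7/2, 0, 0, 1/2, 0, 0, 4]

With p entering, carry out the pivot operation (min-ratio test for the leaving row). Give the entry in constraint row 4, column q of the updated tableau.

Ratio test on column p — row 1: entry -3/4 ≤ 0; row 2: 2/(3/4) = 8/3; row 3: entry -1/4 ≤ 0; row 4: entry -3/2 ≤ 0. Minimum is 8/3 at row 2 (q leaves); pivot element 3/4.
Divide row 2 by 3/4; eliminate column p from the other rows.
Row 4 update in column q: 0 − (-3/2)·(4/3) = 2.

2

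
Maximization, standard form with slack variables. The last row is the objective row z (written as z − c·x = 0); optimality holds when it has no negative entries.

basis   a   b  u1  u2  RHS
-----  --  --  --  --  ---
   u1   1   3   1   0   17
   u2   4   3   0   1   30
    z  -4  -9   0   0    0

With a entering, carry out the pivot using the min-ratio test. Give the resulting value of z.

Ratio test on column a — row 1: 17/1 = 17; row 2: 30/4 = 15/2. Minimum is 15/2 at row 2 (u2 leaves); pivot element 4.
Pivot on row 2; the z-row RHS becomes 0 − (-4)·(15/2) = 30.

30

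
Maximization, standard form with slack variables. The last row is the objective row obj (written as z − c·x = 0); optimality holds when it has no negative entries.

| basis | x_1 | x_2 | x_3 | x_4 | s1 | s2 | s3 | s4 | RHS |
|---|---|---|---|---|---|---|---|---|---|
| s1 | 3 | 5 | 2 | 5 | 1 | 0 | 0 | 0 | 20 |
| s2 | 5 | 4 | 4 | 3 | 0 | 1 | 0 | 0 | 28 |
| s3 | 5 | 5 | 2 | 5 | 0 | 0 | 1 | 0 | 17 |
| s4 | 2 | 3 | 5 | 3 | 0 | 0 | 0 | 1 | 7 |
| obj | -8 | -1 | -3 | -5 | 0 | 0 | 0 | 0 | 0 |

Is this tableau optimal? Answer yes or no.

The obj-row has a negative entry -8 in column x_1, so it is not optimal.

no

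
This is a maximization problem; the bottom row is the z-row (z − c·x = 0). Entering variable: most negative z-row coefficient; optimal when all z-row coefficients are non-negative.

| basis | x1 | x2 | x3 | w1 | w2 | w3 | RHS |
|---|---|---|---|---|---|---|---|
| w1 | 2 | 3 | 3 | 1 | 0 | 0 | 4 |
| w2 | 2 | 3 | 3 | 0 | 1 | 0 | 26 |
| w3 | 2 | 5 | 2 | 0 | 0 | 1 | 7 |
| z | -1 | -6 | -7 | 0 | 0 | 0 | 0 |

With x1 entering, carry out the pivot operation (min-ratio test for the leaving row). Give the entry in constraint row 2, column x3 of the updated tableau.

Ratio test on column x1 — row 1: 4/2 = 2; row 2: 26/2 = 13; row 3: 7/2 = 7/2. Minimum is 2 at row 1 (w1 leaves); pivot element 2.
Divide row 1 by 2; eliminate column x1 from the other rows.
Row 2 update in column x3: 3 − 2·(3/2) = 0.

0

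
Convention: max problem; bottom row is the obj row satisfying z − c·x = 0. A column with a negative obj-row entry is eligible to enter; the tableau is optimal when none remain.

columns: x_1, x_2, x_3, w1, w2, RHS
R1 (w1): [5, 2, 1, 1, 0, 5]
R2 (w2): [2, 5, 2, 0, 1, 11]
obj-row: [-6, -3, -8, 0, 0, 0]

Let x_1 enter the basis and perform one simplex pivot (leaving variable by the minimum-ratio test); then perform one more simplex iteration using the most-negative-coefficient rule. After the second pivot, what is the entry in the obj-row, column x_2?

13

Ratio test on column x_1 — row 1: 5/5 = 1; row 2: 11/2 = 11/2. Minimum is 1 at row 1 (w1 leaves); pivot element 5.
Divide row 1 by 5; eliminate column x_1 from the other rows.
Second iteration: most negative obj-row entry is -34/5 in column x_3, so x_3 enters.
Ratio test on column x_3 — row 1: 1/(1/5) = 5; row 2: 9/(8/5) = 45/8. Minimum is 5 at row 1 (x_1 leaves); pivot element 1/5.
Divide row 1 by 1/5; eliminate column x_3 from the other rows.
After both pivots, the entry at the obj-row, column x_2 is 13.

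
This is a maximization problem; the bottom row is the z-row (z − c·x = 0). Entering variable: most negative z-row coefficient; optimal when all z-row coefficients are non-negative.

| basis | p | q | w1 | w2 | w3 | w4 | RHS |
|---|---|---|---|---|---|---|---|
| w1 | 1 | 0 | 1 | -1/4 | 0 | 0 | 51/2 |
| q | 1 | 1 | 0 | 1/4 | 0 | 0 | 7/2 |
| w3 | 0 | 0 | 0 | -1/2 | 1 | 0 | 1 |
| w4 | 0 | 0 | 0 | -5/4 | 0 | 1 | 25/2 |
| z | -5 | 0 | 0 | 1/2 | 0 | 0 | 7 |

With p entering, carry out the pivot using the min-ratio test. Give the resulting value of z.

49/2

Ratio test on column p — row 1: (51/2)/1 = 51/2; row 2: (7/2)/1 = 7/2; row 3: entry 0 ≤ 0; row 4: entry 0 ≤ 0. Minimum is 7/2 at row 2 (q leaves); pivot element 1.
Pivot on row 2; the z-row RHS becomes 7 − (-5)·(7/2) = 49/2.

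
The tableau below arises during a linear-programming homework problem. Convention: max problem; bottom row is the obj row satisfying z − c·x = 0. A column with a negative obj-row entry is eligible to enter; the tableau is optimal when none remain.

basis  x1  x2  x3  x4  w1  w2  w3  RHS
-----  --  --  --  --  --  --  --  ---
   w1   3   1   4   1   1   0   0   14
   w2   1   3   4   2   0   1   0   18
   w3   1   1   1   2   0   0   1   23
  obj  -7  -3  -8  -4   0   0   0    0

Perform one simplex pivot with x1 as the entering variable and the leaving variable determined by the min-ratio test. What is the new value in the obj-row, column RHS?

Ratio test on column x1 — row 1: 14/3 = 14/3; row 2: 18/1 = 18; row 3: 23/1 = 23. Minimum is 14/3 at row 1 (w1 leaves); pivot element 3.
Divide row 1 by 3; eliminate column x1 from the other rows.
obj-row update in column RHS: 0 − (-7)·(14/3) = 98/3.

98/3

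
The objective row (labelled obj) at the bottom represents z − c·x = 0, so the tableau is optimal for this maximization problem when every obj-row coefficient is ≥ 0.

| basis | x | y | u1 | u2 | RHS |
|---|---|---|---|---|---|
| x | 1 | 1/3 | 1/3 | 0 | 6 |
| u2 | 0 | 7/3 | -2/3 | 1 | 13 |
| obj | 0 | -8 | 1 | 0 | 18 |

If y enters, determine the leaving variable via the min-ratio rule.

Column y entries and ratios — x: 6/(1/3) = 18; u2: 13/(7/3) = 39/7.
Smallest ratio is 39/7 in the row of u2, so u2 leaves.

u2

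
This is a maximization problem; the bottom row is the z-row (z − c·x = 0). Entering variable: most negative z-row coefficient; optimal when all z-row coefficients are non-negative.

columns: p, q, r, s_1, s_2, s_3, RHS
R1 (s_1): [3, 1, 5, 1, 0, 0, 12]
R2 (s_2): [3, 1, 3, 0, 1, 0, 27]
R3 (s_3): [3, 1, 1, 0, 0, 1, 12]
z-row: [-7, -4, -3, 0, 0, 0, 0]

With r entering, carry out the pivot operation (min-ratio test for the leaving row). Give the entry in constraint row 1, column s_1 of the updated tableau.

Ratio test on column r — row 1: 12/5 = 12/5; row 2: 27/3 = 9; row 3: 12/1 = 12. Minimum is 12/5 at row 1 (s_1 leaves); pivot element 5.
Divide row 1 by 5; eliminate column r from the other rows.
In the new row 1, the s_1 entry is the old entry divided by the pivot: 1/5 = 1/5.

1/5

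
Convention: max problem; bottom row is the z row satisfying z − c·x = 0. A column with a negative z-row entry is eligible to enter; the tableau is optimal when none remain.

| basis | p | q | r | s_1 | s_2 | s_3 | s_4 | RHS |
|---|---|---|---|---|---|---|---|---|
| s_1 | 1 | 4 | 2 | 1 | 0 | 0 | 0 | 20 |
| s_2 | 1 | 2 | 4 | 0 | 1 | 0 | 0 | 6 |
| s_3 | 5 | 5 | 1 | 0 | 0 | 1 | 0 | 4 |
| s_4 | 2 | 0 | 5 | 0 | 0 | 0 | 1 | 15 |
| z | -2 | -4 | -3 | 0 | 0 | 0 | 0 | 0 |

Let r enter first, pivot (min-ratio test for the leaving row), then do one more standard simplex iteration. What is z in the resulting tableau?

Ratio test on column r — row 1: 20/2 = 10; row 2: 6/4 = 3/2; row 3: 4/1 = 4; row 4: 15/5 = 3. Minimum is 3/2 at row 2 (s_2 leaves); pivot element 4.
Pivot on row 2; the z-row RHS becomes 0 − (-3)·(3/2) = 9/2.
Next entering variable (most negative z-row entry -5/2): q.
Ratio test on column q — row 1: 17/3 = 17/3; row 2: (3/2)/(1/2) = 3; row 3: (5/2)/(9/2) = 5/9; row 4: entry -5/2 ≤ 0. Minimum is 5/9 at row 3 (s_3 leaves); pivot element 9/2.
After the second pivot the z-row RHS is 9/2 − (-5/2)·(5/9) = 53/9.

53/9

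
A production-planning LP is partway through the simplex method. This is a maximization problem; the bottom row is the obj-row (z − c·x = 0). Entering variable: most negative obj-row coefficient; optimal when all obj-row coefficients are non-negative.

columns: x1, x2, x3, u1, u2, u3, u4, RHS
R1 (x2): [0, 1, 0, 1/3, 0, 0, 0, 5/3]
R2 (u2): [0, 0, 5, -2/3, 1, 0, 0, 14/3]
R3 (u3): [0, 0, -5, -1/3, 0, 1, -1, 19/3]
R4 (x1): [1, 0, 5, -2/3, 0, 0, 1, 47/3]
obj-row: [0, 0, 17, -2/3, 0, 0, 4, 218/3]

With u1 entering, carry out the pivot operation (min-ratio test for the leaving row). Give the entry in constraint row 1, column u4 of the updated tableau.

Ratio test on column u1 — row 1: (5/3)/(1/3) = 5; row 2: entry -2/3 ≤ 0; row 3: entry -1/3 ≤ 0; row 4: entry -2/3 ≤ 0. Minimum is 5 at row 1 (x2 leaves); pivot element 1/3.
Divide row 1 by 1/3; eliminate column u1 from the other rows.
In the new row 1, the u4 entry is the old entry divided by the pivot: 0/(1/3) = 0.

0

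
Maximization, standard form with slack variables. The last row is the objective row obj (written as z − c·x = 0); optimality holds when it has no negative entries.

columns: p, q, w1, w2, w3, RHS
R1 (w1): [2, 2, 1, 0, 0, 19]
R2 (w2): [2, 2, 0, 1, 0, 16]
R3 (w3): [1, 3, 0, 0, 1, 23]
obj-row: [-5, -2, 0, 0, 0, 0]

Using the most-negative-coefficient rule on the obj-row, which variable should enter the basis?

Negative obj-row entries: p: -5, q: -2.
The most negative is -5 in column p, so p enters.

p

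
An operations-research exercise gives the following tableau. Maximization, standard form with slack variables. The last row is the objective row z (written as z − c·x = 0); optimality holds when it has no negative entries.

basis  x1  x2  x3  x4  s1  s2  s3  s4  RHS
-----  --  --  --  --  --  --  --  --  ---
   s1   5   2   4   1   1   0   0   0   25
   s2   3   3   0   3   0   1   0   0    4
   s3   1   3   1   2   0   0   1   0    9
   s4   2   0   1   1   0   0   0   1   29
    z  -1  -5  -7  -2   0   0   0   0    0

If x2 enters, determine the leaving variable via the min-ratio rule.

Column x2 entries and ratios — s1: 25/2 = 25/2; s2: 4/3 = 4/3; s3: 9/3 = 3; s4: 0 ≤ 0, skip.
Smallest ratio is 4/3 in the row of s2, so s2 leaves.

s2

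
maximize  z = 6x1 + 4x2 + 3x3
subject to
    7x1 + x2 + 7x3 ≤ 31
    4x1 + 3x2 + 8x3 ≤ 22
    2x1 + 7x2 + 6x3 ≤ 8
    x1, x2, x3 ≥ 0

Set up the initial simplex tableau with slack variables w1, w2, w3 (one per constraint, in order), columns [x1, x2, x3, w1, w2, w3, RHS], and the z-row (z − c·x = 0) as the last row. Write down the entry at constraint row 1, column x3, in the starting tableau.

7

Constraint 1 has coefficient 7 on x3.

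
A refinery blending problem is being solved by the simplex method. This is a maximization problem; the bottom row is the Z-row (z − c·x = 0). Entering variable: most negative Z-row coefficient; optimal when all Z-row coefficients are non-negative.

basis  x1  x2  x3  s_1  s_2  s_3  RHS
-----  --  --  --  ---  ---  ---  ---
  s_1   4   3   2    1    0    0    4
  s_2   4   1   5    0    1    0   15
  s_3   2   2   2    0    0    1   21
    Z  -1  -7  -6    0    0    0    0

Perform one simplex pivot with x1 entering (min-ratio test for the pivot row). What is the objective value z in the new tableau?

1

Ratio test on column x1 — row 1: 4/4 = 1; row 2: 15/4 = 15/4; row 3: 21/2 = 21/2. Minimum is 1 at row 1 (s_1 leaves); pivot element 4.
Pivot on row 1; the Z-row RHS becomes 0 − (-1)·1 = 1.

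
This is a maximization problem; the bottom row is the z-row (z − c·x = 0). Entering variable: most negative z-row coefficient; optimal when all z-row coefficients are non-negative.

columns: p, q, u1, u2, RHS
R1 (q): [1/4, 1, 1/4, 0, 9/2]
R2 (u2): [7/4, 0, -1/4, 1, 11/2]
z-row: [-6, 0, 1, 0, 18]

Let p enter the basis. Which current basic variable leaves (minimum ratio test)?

u2

Column p entries and ratios — q: (9/2)/(1/4) = 18; u2: (11/2)/(7/4) = 22/7.
Smallest ratio is 22/7 in the row of u2, so u2 leaves.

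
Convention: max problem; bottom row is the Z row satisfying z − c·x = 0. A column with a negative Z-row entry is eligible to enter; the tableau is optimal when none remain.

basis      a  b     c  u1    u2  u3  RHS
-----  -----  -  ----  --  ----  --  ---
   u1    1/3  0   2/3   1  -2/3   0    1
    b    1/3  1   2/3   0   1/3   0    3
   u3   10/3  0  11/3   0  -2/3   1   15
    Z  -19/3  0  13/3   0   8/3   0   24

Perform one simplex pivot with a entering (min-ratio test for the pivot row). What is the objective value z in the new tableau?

43

Ratio test on column a — row 1: 1/(1/3) = 3; row 2: 3/(1/3) = 9; row 3: 15/(10/3) = 9/2. Minimum is 3 at row 1 (u1 leaves); pivot element 1/3.
Pivot on row 1; the Z-row RHS becomes 24 − (-19/3)·3 = 43.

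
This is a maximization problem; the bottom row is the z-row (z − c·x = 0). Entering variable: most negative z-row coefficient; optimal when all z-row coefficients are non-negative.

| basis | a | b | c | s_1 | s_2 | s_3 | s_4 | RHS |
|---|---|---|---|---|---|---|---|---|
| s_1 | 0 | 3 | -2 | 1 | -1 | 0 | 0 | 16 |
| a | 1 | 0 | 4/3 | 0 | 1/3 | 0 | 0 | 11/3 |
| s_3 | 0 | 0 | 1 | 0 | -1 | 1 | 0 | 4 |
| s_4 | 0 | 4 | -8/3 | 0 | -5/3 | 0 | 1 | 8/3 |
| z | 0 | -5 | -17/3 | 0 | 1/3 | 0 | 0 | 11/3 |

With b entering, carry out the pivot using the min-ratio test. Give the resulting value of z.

Ratio test on column b — row 1: 16/3 = 16/3; row 2: entry 0 ≤ 0; row 3: entry 0 ≤ 0; row 4: (8/3)/4 = 2/3. Minimum is 2/3 at row 4 (s_4 leaves); pivot element 4.
Pivot on row 4; the z-row RHS becomes 11/3 − (-5)·(2/3) = 7.

7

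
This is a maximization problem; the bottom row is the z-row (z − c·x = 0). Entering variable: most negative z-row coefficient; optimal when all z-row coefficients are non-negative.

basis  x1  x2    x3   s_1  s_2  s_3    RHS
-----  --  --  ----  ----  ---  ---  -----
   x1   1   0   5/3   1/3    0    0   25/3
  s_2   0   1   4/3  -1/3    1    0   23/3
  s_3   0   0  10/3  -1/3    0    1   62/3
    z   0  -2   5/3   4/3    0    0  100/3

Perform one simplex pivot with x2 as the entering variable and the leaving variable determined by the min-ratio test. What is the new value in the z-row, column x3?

13/3

Ratio test on column x2 — row 1: entry 0 ≤ 0; row 2: (23/3)/1 = 23/3; row 3: entry 0 ≤ 0. Minimum is 23/3 at row 2 (s_2 leaves); pivot element 1.
Divide row 2 by 1; eliminate column x2 from the other rows.
z-row update in column x3: 5/3 − (-2)·(4/3) = 13/3.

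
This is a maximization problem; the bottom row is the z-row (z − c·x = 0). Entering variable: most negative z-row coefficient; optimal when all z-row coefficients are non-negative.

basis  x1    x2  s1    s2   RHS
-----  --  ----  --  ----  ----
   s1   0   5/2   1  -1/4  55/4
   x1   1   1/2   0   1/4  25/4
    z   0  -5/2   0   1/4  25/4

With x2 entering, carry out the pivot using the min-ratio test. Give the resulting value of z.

Ratio test on column x2 — row 1: (55/4)/(5/2) = 11/2; row 2: (25/4)/(1/2) = 25/2. Minimum is 11/2 at row 1 (s1 leaves); pivot element 5/2.
Pivot on row 1; the z-row RHS becomes 25/4 − (-5/2)·(11/2) = 20.

20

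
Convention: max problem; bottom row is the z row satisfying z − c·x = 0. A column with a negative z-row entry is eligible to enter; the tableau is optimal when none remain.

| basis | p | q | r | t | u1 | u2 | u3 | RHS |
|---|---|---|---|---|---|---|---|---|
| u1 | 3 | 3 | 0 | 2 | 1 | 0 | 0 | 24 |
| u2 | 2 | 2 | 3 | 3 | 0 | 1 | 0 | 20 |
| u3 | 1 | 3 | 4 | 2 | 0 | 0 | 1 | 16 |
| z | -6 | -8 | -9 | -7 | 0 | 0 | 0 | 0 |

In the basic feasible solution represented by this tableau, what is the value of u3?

u3 is basic (row 3); its value is the RHS of that row, 16.

16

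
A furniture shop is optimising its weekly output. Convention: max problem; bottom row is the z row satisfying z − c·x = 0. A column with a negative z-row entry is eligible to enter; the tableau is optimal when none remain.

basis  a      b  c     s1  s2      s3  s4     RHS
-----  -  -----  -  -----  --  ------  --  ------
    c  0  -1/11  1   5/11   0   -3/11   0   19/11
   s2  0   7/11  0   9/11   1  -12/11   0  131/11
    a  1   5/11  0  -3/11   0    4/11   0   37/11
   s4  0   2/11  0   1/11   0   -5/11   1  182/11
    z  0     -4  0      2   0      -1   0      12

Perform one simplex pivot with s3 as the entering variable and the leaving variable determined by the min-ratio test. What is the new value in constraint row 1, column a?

Ratio test on column s3 — row 1: entry -3/11 ≤ 0; row 2: entry -12/11 ≤ 0; row 3: (37/11)/(4/11) = 37/4; row 4: entry -5/11 ≤ 0. Minimum is 37/4 at row 3 (a leaves); pivot element 4/11.
Divide row 3 by 4/11; eliminate column s3 from the other rows.
Row 1 update in column a: 0 − (-3/11)·(11/4) = 3/4.

3/4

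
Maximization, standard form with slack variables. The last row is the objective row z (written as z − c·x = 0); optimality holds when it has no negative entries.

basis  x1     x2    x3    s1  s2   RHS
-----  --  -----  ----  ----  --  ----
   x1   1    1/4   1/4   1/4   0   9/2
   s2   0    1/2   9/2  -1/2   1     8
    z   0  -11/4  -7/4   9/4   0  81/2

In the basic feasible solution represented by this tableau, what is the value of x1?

x1 is basic (row 1); its value is the RHS of that row, 9/2.

9/2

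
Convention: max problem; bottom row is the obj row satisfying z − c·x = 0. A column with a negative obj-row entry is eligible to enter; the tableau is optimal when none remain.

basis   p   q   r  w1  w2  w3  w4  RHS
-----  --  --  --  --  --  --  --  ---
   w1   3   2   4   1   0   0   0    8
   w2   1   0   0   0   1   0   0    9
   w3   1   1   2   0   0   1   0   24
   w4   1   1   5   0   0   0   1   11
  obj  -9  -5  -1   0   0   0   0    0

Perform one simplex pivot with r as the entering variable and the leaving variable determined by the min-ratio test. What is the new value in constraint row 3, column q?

Ratio test on column r — row 1: 8/4 = 2; row 2: entry 0 ≤ 0; row 3: 24/2 = 12; row 4: 11/5 = 11/5. Minimum is 2 at row 1 (w1 leaves); pivot element 4.
Divide row 1 by 4; eliminate column r from the other rows.
Row 3 update in column q: 1 − 2·(1/2) = 0.

0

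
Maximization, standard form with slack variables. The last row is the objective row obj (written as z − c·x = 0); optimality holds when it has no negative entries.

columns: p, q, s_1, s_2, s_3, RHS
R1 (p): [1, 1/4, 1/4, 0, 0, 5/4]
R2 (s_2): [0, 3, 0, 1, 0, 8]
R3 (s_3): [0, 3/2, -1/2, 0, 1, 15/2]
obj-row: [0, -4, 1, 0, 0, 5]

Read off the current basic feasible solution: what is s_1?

s_1 is not in the basis, so in the current basic feasible solution s_1 = 0.

0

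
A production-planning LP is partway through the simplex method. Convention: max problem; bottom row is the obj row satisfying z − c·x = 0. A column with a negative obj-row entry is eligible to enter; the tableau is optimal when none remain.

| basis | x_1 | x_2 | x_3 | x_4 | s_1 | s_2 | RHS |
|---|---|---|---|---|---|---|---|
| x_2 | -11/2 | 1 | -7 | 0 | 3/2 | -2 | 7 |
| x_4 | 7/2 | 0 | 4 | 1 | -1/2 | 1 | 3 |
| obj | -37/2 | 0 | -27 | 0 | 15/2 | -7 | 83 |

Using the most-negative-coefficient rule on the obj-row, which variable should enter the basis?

Negative obj-row entries: x_1: -37/2, x_3: -27, s_2: -7.
The most negative is -27 in column x_3, so x_3 enters.

x_3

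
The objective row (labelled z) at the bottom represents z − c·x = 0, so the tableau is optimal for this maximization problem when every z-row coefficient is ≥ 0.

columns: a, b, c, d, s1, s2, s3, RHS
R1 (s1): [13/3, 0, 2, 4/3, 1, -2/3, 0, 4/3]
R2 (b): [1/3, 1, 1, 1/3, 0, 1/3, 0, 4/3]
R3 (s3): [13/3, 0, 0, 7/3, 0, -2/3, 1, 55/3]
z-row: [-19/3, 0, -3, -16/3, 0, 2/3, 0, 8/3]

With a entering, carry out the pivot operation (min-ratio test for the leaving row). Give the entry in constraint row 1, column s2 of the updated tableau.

-2/13

Ratio test on column a — row 1: (4/3)/(13/3) = 4/13; row 2: (4/3)/(1/3) = 4; row 3: (55/3)/(13/3) = 55/13. Minimum is 4/13 at row 1 (s1 leaves); pivot element 13/3.
Divide row 1 by 13/3; eliminate column a from the other rows.
In the new row 1, the s2 entry is the old entry divided by the pivot: (-2/3)/(13/3) = -2/13.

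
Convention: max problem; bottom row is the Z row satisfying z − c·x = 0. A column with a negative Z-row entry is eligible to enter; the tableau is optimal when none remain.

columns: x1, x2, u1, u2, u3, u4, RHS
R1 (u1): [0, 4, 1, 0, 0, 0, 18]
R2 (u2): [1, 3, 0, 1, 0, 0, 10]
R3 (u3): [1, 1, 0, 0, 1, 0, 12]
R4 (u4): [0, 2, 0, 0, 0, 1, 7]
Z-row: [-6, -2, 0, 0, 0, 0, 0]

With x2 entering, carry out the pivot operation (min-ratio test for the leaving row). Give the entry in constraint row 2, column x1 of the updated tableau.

1/3

Ratio test on column x2 — row 1: 18/4 = 9/2; row 2: 10/3 = 10/3; row 3: 12/1 = 12; row 4: 7/2 = 7/2. Minimum is 10/3 at row 2 (u2 leaves); pivot element 3.
Divide row 2 by 3; eliminate column x2 from the other rows.
In the new row 2, the x1 entry is the old entry divided by the pivot: 1/3 = 1/3.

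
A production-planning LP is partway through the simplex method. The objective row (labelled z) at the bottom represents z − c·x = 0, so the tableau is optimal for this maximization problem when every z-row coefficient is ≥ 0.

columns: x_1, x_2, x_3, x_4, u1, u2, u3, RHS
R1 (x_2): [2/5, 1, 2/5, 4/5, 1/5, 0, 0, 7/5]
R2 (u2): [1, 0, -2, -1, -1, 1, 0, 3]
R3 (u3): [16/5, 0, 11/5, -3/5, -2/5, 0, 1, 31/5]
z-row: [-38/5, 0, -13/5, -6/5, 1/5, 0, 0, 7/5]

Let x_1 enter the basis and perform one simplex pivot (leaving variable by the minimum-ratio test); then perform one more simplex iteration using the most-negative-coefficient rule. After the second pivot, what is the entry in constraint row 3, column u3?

Ratio test on column x_1 — row 1: (7/5)/(2/5) = 7/2; row 2: 3/1 = 3; row 3: (31/5)/(16/5) = 31/16. Minimum is 31/16 at row 3 (u3 leaves); pivot element 16/5.
Divide row 3 by 16/5; eliminate column x_1 from the other rows.
Second iteration: most negative z-row entry is -21/8 in column x_4, so x_4 enters.
Ratio test on column x_4 — row 1: (5/8)/(7/8) = 5/7; row 2: entry -13/16 ≤ 0; row 3: entry -3/16 ≤ 0. Minimum is 5/7 at row 1 (x_2 leaves); pivot element 7/8.
Divide row 1 by 7/8; eliminate column x_4 from the other rows.
After both pivots, the entry at constraint row 3, column u3 is 2/7.

2/7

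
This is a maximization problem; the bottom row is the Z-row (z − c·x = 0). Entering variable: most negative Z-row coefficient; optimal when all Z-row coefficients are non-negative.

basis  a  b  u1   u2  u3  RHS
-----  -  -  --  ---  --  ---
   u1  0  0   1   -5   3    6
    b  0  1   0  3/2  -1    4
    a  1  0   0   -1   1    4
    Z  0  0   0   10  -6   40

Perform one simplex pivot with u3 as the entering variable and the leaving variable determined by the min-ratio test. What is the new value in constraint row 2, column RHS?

6

Ratio test on column u3 — row 1: 6/3 = 2; row 2: entry -1 ≤ 0; row 3: 4/1 = 4. Minimum is 2 at row 1 (u1 leaves); pivot element 3.
Divide row 1 by 3; eliminate column u3 from the other rows.
Row 2 update in column RHS: 4 − (-1)·2 = 6.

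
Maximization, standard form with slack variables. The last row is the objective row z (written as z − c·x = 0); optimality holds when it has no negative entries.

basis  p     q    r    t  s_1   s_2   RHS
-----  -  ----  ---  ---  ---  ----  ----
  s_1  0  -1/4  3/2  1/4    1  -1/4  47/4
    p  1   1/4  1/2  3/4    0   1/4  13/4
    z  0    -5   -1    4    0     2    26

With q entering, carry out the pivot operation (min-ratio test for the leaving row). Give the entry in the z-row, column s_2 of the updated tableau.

Ratio test on column q — row 1: entry -1/4 ≤ 0; row 2: (13/4)/(1/4) = 13. Minimum is 13 at row 2 (p leaves); pivot element 1/4.
Divide row 2 by 1/4; eliminate column q from the other rows.
z-row update in column s_2: 2 − (-5)·1 = 7.

7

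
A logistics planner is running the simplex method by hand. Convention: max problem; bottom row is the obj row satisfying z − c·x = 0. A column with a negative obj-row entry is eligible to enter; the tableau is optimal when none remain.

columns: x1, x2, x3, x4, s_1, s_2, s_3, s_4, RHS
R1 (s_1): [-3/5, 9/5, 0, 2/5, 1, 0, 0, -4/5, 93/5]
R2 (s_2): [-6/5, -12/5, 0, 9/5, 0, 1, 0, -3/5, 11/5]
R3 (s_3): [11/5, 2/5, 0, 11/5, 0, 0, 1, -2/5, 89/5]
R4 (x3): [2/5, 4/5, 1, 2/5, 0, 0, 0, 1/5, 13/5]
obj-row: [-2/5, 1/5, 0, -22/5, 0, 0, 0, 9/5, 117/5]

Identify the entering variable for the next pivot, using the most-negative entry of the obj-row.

x4

Negative obj-row entries: x1: -2/5, x4: -22/5.
The most negative is -22/5 in column x4, so x4 enters.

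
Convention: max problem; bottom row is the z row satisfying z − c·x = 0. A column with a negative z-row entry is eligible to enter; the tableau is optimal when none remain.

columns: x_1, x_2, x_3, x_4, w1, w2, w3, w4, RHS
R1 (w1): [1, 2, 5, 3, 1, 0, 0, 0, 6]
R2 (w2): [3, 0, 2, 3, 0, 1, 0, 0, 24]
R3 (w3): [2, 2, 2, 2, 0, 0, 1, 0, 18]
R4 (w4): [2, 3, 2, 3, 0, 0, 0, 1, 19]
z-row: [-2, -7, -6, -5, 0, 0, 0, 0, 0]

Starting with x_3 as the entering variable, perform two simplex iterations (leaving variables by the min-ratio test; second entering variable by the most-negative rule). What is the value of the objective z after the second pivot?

21

Ratio test on column x_3 — row 1: 6/5 = 6/5; row 2: 24/2 = 12; row 3: 18/2 = 9; row 4: 19/2 = 19/2. Minimum is 6/5 at row 1 (w1 leaves); pivot element 5.
Pivot on row 1; the z-row RHS becomes 0 − (-6)·(6/5) = 36/5.
Next entering variable (most negative z-row entry -23/5): x_2.
Ratio test on column x_2 — row 1: (6/5)/(2/5) = 3; row 2: entry -4/5 ≤ 0; row 3: (78/5)/(6/5) = 13; row 4: (83/5)/(11/5) = 83/11. Minimum is 3 at row 1 (x_3 leaves); pivot element 2/5.
After the second pivot the z-row RHS is 36/5 − (-23/5)·3 = 21.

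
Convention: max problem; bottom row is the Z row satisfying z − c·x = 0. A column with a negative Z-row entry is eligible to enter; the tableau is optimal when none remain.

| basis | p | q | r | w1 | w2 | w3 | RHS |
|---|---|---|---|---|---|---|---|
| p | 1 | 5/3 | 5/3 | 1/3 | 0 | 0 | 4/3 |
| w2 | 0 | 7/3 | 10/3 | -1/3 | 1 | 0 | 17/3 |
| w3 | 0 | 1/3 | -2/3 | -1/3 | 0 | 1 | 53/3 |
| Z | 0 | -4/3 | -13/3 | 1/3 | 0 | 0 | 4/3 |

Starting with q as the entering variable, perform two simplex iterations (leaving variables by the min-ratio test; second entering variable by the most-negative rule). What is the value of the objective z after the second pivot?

24/5

Ratio test on column q — row 1: (4/3)/(5/3) = 4/5; row 2: (17/3)/(7/3) = 17/7; row 3: (53/3)/(1/3) = 53. Minimum is 4/5 at row 1 (p leaves); pivot element 5/3.
Pivot on row 1; the Z-row RHS becomes 4/3 − (-4/3)·(4/5) = 12/5.
Next entering variable (most negative Z-row entry -3): r.
Ratio test on column r — row 1: (4/5)/1 = 4/5; row 2: (19/5)/1 = 19/5; row 3: entry -1 ≤ 0. Minimum is 4/5 at row 1 (q leaves); pivot element 1.
After the second pivot the Z-row RHS is 12/5 − (-3)·(4/5) = 24/5.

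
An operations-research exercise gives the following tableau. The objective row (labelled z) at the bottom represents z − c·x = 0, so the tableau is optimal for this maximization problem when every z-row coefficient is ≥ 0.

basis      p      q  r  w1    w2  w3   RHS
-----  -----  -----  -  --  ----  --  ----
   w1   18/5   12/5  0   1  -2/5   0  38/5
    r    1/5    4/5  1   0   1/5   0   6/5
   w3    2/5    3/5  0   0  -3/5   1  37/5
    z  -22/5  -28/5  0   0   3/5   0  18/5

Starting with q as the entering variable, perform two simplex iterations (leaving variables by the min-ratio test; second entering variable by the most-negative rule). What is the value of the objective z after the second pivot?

Ratio test on column q — row 1: (38/5)/(12/5) = 19/6; row 2: (6/5)/(4/5) = 3/2; row 3: (37/5)/(3/5) = 37/3. Minimum is 3/2 at row 2 (r leaves); pivot element 4/5.
Pivot on row 2; the z-row RHS becomes 18/5 − (-28/5)·(3/2) = 12.
Next entering variable (most negative z-row entry -3): p.
Ratio test on column p — row 1: 4/3 = 4/3; row 2: (3/2)/(1/4) = 6; row 3: (13/2)/(1/4) = 26. Minimum is 4/3 at row 1 (w1 leaves); pivot element 3.
After the second pivot the z-row RHS is 12 − (-3)·(4/3) = 16.

16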